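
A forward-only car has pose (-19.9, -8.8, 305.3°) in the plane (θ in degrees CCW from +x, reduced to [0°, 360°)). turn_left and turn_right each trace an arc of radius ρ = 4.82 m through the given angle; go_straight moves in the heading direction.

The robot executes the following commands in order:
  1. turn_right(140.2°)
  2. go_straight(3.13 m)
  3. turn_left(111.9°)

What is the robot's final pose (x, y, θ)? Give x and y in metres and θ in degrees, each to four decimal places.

(-34.1214, -20.6837, 277.0000°)

set_pose: (x, y, θ) = (-19.9000, -8.8000, 305.3000°), ρ = 4.82
turn_right(140.2°): centre at ρ to the right, rotate −140.2° → (-25.0732, -16.2432, 165.1000°)
go_straight(3.13): x += 3.13·cos θ, y += 3.13·sin θ → (-28.0979, -15.4384, 165.1000°)
turn_left(111.9°): centre at ρ to the left, rotate +111.9° → (-34.1214, -20.6837, 277.0000°)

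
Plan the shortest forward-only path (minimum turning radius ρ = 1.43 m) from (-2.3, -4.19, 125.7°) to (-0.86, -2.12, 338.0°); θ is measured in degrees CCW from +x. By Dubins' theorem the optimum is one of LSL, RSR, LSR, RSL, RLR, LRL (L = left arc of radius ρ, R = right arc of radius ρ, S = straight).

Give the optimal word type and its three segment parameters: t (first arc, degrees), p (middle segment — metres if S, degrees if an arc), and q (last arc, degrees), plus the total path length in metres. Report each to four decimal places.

LRL: t = 40.7098°, p = 225.9364°, q = 37.5266°, L = 7.5916 m

Let ψ = atan2(Δy, Δx) = atan2(2.07, 1.44) = 55.1755° be the start→goal bearing.
Normalize: d = |goal − start| / ρ = 2.521607/1.43 = 1.763361, α = (θ_start − ψ) mod 360° = 70.5245° = 1.230885 rad, β = (θ_goal − ψ) mod 360° = 282.8245° = 4.936219 rad.
Common terms: sin α = 0.942784, cos α = 0.333404, sin β = -0.975055, cos β = 0.221965, cos(α−β) = -0.845262, d² = 3.109443. Work in radians in the unit-radius frame; every candidate has L = ρ·(t + p + q).
LSL: p² = 2 + d² − 2cos(α−β) + 2d(sin α − sin β) = 13.563652; p = √p² = 3.682886; φ = atan2(cos β − cos α, d + sin α − sin β) = -0.030263 rad; t = (φ − α) mod 2π = 5.022038 rad, q = (β − φ) mod 2π = 4.966482 rad → L = 1.43·(5.022038 + 3.682886 + 4.966482) = 1.43·13.671406 = 19.550110 m
RSR: p² = 2 + d² − 2cos(α−β) + 2d(sin β − sin α) = 0.036282; p = √p² = 0.190478; φ = atan2(cos α − cos β, d − sin α + sin β) = 2.516654 rad; t = (α − φ) mod 2π = 4.997416 rad, q = (φ − β) mod 2π = 3.863621 rad → L = 1.43·(4.997416 + 0.190478 + 3.863621) = 1.43·9.051515 = 12.943666 m
LSR: p² = d² − 2 + 2cos(α−β) + 2d(sin α + sin β) = -0.694890 < 0 → infeasible
RSL: p² = d² − 2 + 2cos(α−β) − 2d(sin α + sin β) = -0.467272 < 0 → infeasible
RLR: c = (6 − d² + 2cos(α−β) + 2d(sin α − sin β))/8 = 0.995465; p = 2π − arccos c = 6.187910 rad; φ = atan2(cos α − cos β, d − sin α + sin β) = 2.516654 rad; t = (α − φ + p/2) mod 2π = 1.808186 rad, q = (α − β − t + p) mod 2π = 0.674390 rad → L = 1.43·(1.808186 + 6.187910 + 0.674390) = 1.43·8.670487 = 12.398796 m
LRL: c = (6 − d² + 2cos(α−β) − 2d(sin α − sin β))/8 = -0.695456; p = 2π − arccos c = 3.943334 rad; φ = atan2(cos β − cos α, d + sin α − sin β) = -0.030263 rad; t = (φ − α + p/2) mod 2π = 0.710519 rad, q = (β − α − t + p) mod 2π = 0.654963 rad → L = 1.43·(0.710519 + 3.943334 + 0.654963) = 1.43·5.308817 = 7.591608 m
Shortest: LRL with L = 7.591608 m ≈ 7.5916 m
Convert LRL to answer units (arcs ×180/π): t = 0.710519·180/π = 40.7098°, p = 3.943334·180/π = 225.9364°, q = 0.654963·180/π = 37.5266°, L = 7.5916 m.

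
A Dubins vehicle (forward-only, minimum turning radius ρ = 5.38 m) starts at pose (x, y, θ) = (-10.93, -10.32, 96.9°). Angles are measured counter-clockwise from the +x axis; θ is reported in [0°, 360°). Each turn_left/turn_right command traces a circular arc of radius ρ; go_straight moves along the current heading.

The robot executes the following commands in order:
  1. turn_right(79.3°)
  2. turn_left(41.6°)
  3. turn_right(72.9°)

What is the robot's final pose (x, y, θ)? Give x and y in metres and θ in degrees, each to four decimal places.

set_pose: (x, y, θ) = (-10.9300, -10.3200, 96.9000°), ρ = 5.38
turn_right(79.3°): centre at ρ to the right, rotate −79.3° → (-7.2157, -4.5455, 17.6000°)
turn_left(41.6°): centre at ρ to the left, rotate +41.6° → (-4.2213, -2.1721, 59.2000°)
turn_right(72.9°): centre at ρ to the right, rotate −72.9° → (1.6741, 0.3000, -13.7000° ≡ 346.3000°)

(1.6741, 0.3000, 346.3000°)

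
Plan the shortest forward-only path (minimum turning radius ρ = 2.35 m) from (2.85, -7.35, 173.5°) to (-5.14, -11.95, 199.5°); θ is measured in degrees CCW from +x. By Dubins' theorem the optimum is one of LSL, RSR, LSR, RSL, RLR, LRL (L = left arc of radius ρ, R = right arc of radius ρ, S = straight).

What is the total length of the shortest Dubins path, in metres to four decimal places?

9.3376 m

Let ψ = atan2(Δy, Δx) = atan2(-4.60, -7.99) = -150.0701° be the start→goal bearing.
Normalize: d = |goal − start| / ρ = 9.219550/2.35 = 3.923213, α = (θ_start − ψ) mod 360° = 323.5701° = 5.647364 rad, β = (θ_goal − ψ) mod 360° = 349.5701° = 6.101150 rad.
Common terms: sin α = -0.593839, cos α = 0.804584, sin β = -0.181032, cos β = 0.983477, cos(α−β) = 0.898794, d² = 15.391598. Work in radians in the unit-radius frame; every candidate has L = ρ·(t + p + q).
LSL: p² = 2 + d² − 2cos(α−β) + 2d(sin α − sin β) = 12.354954; p = √p² = 3.514962; φ = atan2(cos β − cos α, d + sin α − sin β) = 0.050917 rad; t = (φ − α) mod 2π = 0.686738 rad, q = (β − φ) mod 2π = 6.050233 rad → L = 2.35·(0.686738 + 3.514962 + 6.050233) = 2.35·10.251932 = 24.092041 m
RSR: p² = 2 + d² − 2cos(α−β) + 2d(sin β − sin α) = 18.833065; p = √p² = 4.339708; φ = atan2(cos α − cos β, d − sin α + sin β) = -0.041234 rad; t = (α − φ) mod 2π = 5.688598 rad, q = (φ − β) mod 2π = 0.140802 rad → L = 2.35·(5.688598 + 4.339708 + 0.140802) = 2.35·10.169108 = 23.897403 m
LSR: p² = d² − 2 + 2cos(α−β) + 2d(sin α + sin β) = 9.109222; p = √p² = 3.018149; φ = atan2(−cos α − cos β, d + sin α + sin β) − atan2(−2, p) = 0.068712 rad; t = (φ − α) mod 2π = 0.704533 rad, q = (φ − β) mod 2π = 0.250747 rad → L = 2.35·(0.704533 + 3.018149 + 0.250747) = 2.35·3.973429 = 9.337559 m
RSL: p² = d² − 2 + 2cos(α−β) − 2d(sin α + sin β) = 21.269151; p = √p² = 4.611849; φ = atan2(cos α + cos β, d − sin α − sin β) − atan2(2, p) = -0.045522 rad; t = (α − φ) mod 2π = 5.692886 rad, q = (β − φ) mod 2π = 6.146671 rad → L = 2.35·(5.692886 + 4.611849 + 6.146671) = 2.35·16.451406 = 38.660804 m
RLR: c = (6 − d² + 2cos(α−β) + 2d(sin α − sin β))/8 = -1.354133, |c| > 1 → infeasible
LRL: c = (6 − d² + 2cos(α−β) − 2d(sin α − sin β))/8 = -0.544369; p = 2π − arccos c = 4.136752 rad; φ = atan2(cos β − cos α, d + sin α − sin β) = 0.050917 rad; t = (φ − α + p/2) mod 2π = 2.755114 rad, q = (β − α − t + p) mod 2π = 1.835423 rad → L = 2.35·(2.755114 + 4.136752 + 1.835423) = 2.35·8.727289 = 20.509130 m
Shortest: LSR with L = 9.337559 m ≈ 9.3376 m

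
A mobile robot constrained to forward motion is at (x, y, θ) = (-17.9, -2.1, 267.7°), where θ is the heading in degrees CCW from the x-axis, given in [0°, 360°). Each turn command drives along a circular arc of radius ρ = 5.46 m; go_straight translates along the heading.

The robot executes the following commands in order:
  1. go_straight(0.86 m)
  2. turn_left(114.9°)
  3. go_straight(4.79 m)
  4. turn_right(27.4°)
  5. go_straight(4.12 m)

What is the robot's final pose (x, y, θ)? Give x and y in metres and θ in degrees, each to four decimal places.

set_pose: (x, y, θ) = (-17.9000, -2.1000, 267.7000°), ρ = 5.46
go_straight(0.86): x += 0.86·cos θ, y += 0.86·sin θ → (-17.9345, -2.9593, 267.7000°)
turn_left(114.9°): centre at ρ to the left, rotate +114.9° → (-10.3807, -8.2192, 382.6000° ≡ 22.6000°)
go_straight(4.79): x += 4.79·cos θ, y += 4.79·sin θ → (-5.9585, -6.3784, 22.6000°)
turn_right(27.4°): centre at ρ to the right, rotate −27.4° → (-3.4033, -5.9783, -4.8000° ≡ 355.2000°)
go_straight(4.12): x += 4.12·cos θ, y += 4.12·sin θ → (0.7022, -6.3230, 355.2000°)

(0.7022, -6.3230, 355.2000°)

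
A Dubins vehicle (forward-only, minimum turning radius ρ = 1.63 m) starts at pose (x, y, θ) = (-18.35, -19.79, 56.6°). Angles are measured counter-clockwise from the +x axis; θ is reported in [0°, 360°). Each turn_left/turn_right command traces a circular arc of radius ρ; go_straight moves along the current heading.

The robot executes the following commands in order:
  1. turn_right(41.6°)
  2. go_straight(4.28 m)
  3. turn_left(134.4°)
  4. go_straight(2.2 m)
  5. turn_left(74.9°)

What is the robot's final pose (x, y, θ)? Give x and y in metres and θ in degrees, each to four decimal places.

(-16.7308, -14.1441, 224.3000°)

set_pose: (x, y, θ) = (-18.3500, -19.7900, 56.6000°), ρ = 1.63
turn_right(41.6°): centre at ρ to the right, rotate −41.6° → (-17.4111, -19.1128, 15.0000°)
go_straight(4.28): x += 4.28·cos θ, y += 4.28·sin θ → (-13.2769, -18.0051, 15.0000°)
turn_left(134.4°): centre at ρ to the left, rotate +134.4° → (-12.8690, -15.0276, 149.4000°)
go_straight(2.2): x += 2.2·cos θ, y += 2.2·sin θ → (-14.7627, -13.9077, 149.4000°)
turn_left(74.9°): centre at ρ to the left, rotate +74.9° → (-16.7308, -14.1441, 224.3000°)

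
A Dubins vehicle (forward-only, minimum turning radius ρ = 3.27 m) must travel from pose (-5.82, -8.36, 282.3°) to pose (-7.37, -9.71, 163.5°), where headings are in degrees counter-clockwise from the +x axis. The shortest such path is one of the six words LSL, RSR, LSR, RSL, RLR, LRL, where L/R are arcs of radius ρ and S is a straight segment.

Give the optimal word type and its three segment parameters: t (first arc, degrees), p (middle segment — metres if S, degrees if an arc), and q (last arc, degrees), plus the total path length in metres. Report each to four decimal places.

Let ψ = atan2(Δy, Δx) = atan2(-1.35, -1.55) = -138.9452° be the start→goal bearing.
Normalize: d = |goal − start| / ρ = 2.055480/3.27 = 0.628587, α = (θ_start − ψ) mod 360° = 61.2452° = 1.068930 rad, β = (θ_goal − ψ) mod 360° = 302.4452° = 5.278664 rad.
Common terms: sin α = 0.876686, cos α = 0.481062, sin β = -0.843905, cos β = 0.536493, cos(α−β) = -0.481754, d² = 0.395122. Work in radians in the unit-radius frame; every candidate has L = ρ·(t + p + q).
LSL: p² = 2 + d² − 2cos(α−β) + 2d(sin α − sin β) = 5.521713; p = √p² = 2.349833; φ = atan2(cos β − cos α, d + sin α − sin β) = 0.023591 rad; t = (φ − α) mod 2π = 5.237846 rad, q = (β − φ) mod 2π = 5.255073 rad → L = 3.27·(5.237846 + 2.349833 + 5.255073) = 3.27·12.842752 = 41.995799 m
RSR: p² = 2 + d² − 2cos(α−β) + 2d(sin β − sin α) = 1.195545; p = √p² = 1.093410; φ = atan2(cos α − cos β, d − sin α + sin β) = -3.090876 rad; t = (α − φ) mod 2π = 4.159806 rad, q = (φ − β) mod 2π = 4.196830 rad → L = 3.27·(4.159806 + 1.093410 + 4.196830) = 3.27·9.450046 = 30.901652 m
LSR: p² = d² − 2 + 2cos(α−β) + 2d(sin α + sin β) = -2.527174 < 0 → infeasible
RSL: p² = d² − 2 + 2cos(α−β) − 2d(sin α + sin β) = -2.609597 < 0 → infeasible
RLR: c = (6 − d² + 2cos(α−β) + 2d(sin α − sin β))/8 = 0.850557; p = 2π − arccos c = 5.729432 rad; φ = atan2(cos α − cos β, d − sin α + sin β) = -3.090876 rad; t = (α − φ + p/2) mod 2π = 0.741337 rad, q = (α − β − t + p) mod 2π = 0.778361 rad → L = 3.27·(0.741337 + 5.729432 + 0.778361) = 3.27·7.249130 = 23.704656 m
LRL: c = (6 − d² + 2cos(α−β) − 2d(sin α − sin β))/8 = 0.309786; p = 2π − arccos c = 5.027357 rad; φ = atan2(cos β − cos α, d + sin α − sin β) = 0.023591 rad; t = (φ − α + p/2) mod 2π = 1.468339 rad, q = (β − α − t + p) mod 2π = 1.485566 rad → L = 3.27·(1.468339 + 5.027357 + 1.485566) = 3.27·7.981262 = 26.098728 m
Shortest: RLR with L = 23.704656 m ≈ 23.7047 m
Convert RLR to answer units (arcs ×180/π): t = 0.741337·180/π = 42.4755°, p = 5.729432·180/π = 328.2723°, q = 0.778361·180/π = 44.5968°, L = 23.7047 m.

RLR: t = 42.4755°, p = 328.2723°, q = 44.5968°, L = 23.7047 m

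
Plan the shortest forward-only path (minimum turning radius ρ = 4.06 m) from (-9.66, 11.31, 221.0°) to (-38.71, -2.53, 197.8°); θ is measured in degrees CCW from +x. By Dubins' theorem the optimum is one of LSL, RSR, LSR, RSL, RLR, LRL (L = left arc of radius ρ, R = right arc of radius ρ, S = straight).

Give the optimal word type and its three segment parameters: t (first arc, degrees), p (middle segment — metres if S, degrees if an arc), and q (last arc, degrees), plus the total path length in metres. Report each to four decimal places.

RSR: t = 15.7356°, p = 30.5497 m, q = 7.4644°, L = 32.1936 m

Let ψ = atan2(Δy, Δx) = atan2(-13.84, -29.05) = -154.5259° be the start→goal bearing.
Normalize: d = |goal − start| / ρ = 32.178379/4.06 = 7.925709, α = (θ_start − ψ) mod 360° = 15.5259° = 0.270979 rad, β = (θ_goal − ψ) mod 360° = 352.3259° = 6.149248 rad.
Common terms: sin α = 0.267675, cos α = 0.963509, sin β = -0.133538, cos β = 0.991044, cos(α−β) = 0.919135, d² = 62.816866. Work in radians in the unit-radius frame; every candidate has L = ρ·(t + p + q).
LSL: p² = 2 + d² − 2cos(α−β) + 2d(sin α − sin β) = 69.338377; p = √p² = 8.326967; φ = atan2(cos β − cos α, d + sin α − sin β) = 0.003307 rad; t = (φ − α) mod 2π = 6.015513 rad, q = (β − φ) mod 2π = 6.145941 rad → L = 4.06·(6.015513 + 8.326967 + 6.145941) = 4.06·20.488421 = 83.182990 m
RSR: p² = 2 + d² − 2cos(α−β) + 2d(sin β − sin α) = 56.618814; p = √p² = 7.524547; φ = atan2(cos α − cos β, d − sin α + sin β) = -0.003659 rad; t = (α − φ) mod 2π = 0.274638 rad, q = (φ − β) mod 2π = 0.130278 rad → L = 4.06·(0.274638 + 7.524547 + 0.130278) = 4.06·7.929464 = 32.193623 m
LSR: p² = d² − 2 + 2cos(α−β) + 2d(sin α + sin β) = 64.781399; p = √p² = 8.048689; φ = atan2(−cos α − cos β, d + sin α + sin β) − atan2(−2, p) = 0.005643 rad; t = (φ − α) mod 2π = 6.017849 rad, q = (φ − β) mod 2π = 0.139580 rad → L = 4.06·(6.017849 + 8.048689 + 0.139580) = 4.06·14.206119 = 57.676842 m
RSL: p² = d² − 2 + 2cos(α−β) − 2d(sin α + sin β) = 60.528875; p = √p² = 7.780031; φ = atan2(cos α + cos β, d − sin α − sin β) − atan2(2, p) = -0.005837 rad; t = (α − φ) mod 2π = 0.276816 rad, q = (β − φ) mod 2π = 6.155085 rad → L = 4.06·(0.276816 + 7.780031 + 6.155085) = 4.06·14.211931 = 57.700441 m
RLR: c = (6 − d² + 2cos(α−β) + 2d(sin α − sin β))/8 = -6.077352, |c| > 1 → infeasible
LRL: c = (6 − d² + 2cos(α−β) − 2d(sin α − sin β))/8 = -7.667297, |c| > 1 → infeasible
Shortest: RSR with L = 32.193623 m ≈ 32.1936 m
Convert RSR to answer units (arcs ×180/π): t = 0.274638·180/π = 15.7356°, p = ρ·p = 4.06·7.524547 = 30.5497 m, q = 0.130278·180/π = 7.4644°, L = 32.1936 m.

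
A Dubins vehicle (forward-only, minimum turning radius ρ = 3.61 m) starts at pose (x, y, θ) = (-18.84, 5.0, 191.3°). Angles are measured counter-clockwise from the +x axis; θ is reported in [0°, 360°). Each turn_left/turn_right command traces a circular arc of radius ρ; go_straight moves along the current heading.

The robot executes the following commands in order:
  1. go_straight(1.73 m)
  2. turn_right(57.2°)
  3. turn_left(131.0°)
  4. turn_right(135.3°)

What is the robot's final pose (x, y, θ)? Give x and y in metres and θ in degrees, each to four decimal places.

(-36.3958, 1.4825, 129.8000°)

set_pose: (x, y, θ) = (-18.8400, 5.0000, 191.3000°), ρ = 3.61
go_straight(1.73): x += 1.73·cos θ, y += 1.73·sin θ → (-20.5365, 4.6610, 191.3000°)
turn_right(57.2°): centre at ρ to the right, rotate −57.2° → (-23.8363, 5.6888, 134.1000°)
turn_left(131.0°): centre at ρ to the left, rotate +131.0° → (-30.0255, 3.4849, 265.1000°)
turn_right(135.3°): centre at ρ to the right, rotate −135.3° → (-36.3958, 1.4825, 129.8000°)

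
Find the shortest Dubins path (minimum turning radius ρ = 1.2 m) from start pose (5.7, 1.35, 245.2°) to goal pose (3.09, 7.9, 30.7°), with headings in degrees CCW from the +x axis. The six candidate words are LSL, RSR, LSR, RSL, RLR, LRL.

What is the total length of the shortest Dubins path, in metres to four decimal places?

Let ψ = atan2(Δy, Δx) = atan2(6.55, -2.61) = 111.7260° be the start→goal bearing.
Normalize: d = |goal − start| / ρ = 7.050858/1.2 = 5.875715, α = (θ_start − ψ) mod 360° = 133.4740° = 2.329561 rad, β = (θ_goal − ψ) mod 360° = 278.9740° = 4.869016 rad.
Common terms: sin α = 0.725686, cos α = -0.688026, sin β = -0.987759, cos β = 0.155987, cos(α−β) = -0.824126, d² = 34.524028. Work in radians in the unit-radius frame; every candidate has L = ρ·(t + p + q).
LSL: p² = 2 + d² − 2cos(α−β) + 2d(sin α − sin β) = 58.307713; p = √p² = 7.635949; φ = atan2(cos β − cos α, d + sin α − sin β) = 0.110758 rad; t = (φ − α) mod 2π = 4.064382 rad, q = (β − φ) mod 2π = 4.758258 rad → L = 1.2·(4.064382 + 7.635949 + 4.758258) = 1.2·16.458588 = 19.750306 m
RSR: p² = 2 + d² − 2cos(α−β) + 2d(sin β − sin α) = 18.036847; p = √p² = 4.246981; φ = atan2(cos α − cos β, d − sin α + sin β) = -0.200064 rad; t = (α − φ) mod 2π = 2.529626 rad, q = (φ − β) mod 2π = 1.214105 rad → L = 1.2·(2.529626 + 4.246981 + 1.214105) = 1.2·7.990712 = 9.588855 m
LSR: p² = d² − 2 + 2cos(α−β) + 2d(sin α + sin β) = 27.796044; p = √p² = 5.272195; φ = atan2(−cos α − cos β, d + sin α + sin β) − atan2(−2, p) = 0.457072 rad; t = (φ − α) mod 2π = 4.410695 rad, q = (φ − β) mod 2π = 1.871241 rad → L = 1.2·(4.410695 + 5.272195 + 1.871241) = 1.2·11.554132 = 13.864958 m
RSL: p² = d² − 2 + 2cos(α−β) − 2d(sin α + sin β) = 33.955507; p = √p² = 5.827135; φ = atan2(cos α + cos β, d − sin α − sin β) − atan2(2, p) = -0.417090 rad; t = (α − φ) mod 2π = 2.746651 rad, q = (β − φ) mod 2π = 5.286106 rad → L = 1.2·(2.746651 + 5.827135 + 5.286106) = 1.2·13.859892 = 16.631871 m
RLR: c = (6 − d² + 2cos(α−β) + 2d(sin α − sin β))/8 = -1.254606, |c| > 1 → infeasible
LRL: c = (6 − d² + 2cos(α−β) − 2d(sin α − sin β))/8 = -6.288464, |c| > 1 → infeasible
Shortest: RSR with L = 9.588855 m ≈ 9.5889 m

9.5889 m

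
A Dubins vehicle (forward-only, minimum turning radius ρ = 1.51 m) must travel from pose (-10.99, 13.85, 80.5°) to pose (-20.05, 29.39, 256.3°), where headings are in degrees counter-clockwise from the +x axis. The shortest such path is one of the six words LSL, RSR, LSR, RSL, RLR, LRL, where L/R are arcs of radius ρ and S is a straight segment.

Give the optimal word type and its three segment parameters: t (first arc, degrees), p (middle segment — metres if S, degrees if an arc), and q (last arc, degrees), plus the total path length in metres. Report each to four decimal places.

Let ψ = atan2(Δy, Δx) = atan2(15.54, -9.06) = 120.2427° be the start→goal bearing.
Normalize: d = |goal − start| / ρ = 17.988196/1.51 = 11.912713, α = (θ_start − ψ) mod 360° = 320.2573° = 5.589545 rad, β = (θ_goal − ψ) mod 360° = 136.0573° = 2.374648 rad.
Common terms: sin α = -0.639341, cos α = 0.768924, sin β = 0.693938, cos β = -0.720034, cos(α−β) = -0.997314, d² = 141.912723. Work in radians in the unit-radius frame; every candidate has L = ρ·(t + p + q).
LSL: p² = 2 + d² − 2cos(α−β) + 2d(sin α − sin β) = 114.141409; p = √p² = 10.683698; φ = atan2(cos β − cos α, d + sin α − sin β) = -0.139822 rad; t = (φ − α) mod 2π = 0.553818 rad, q = (β − φ) mod 2π = 2.514471 rad → L = 1.51·(0.553818 + 10.683698 + 2.514471) = 1.51·13.751987 = 20.765501 m
RSR: p² = 2 + d² − 2cos(α−β) + 2d(sin β − sin α) = 177.673295; p = √p² = 13.329415; φ = atan2(cos α − cos β, d − sin α + sin β) = 0.111938 rad; t = (α − φ) mod 2π = 5.477606 rad, q = (φ − β) mod 2π = 4.020475 rad → L = 1.51·(5.477606 + 13.329415 + 4.020475) = 1.51·22.827496 = 34.469520 m
LSR: p² = d² − 2 + 2cos(α−β) + 2d(sin α + sin β) = 139.218905; p = √p² = 11.799106; φ = atan2(−cos α − cos β, d + sin α + sin β) − atan2(−2, p) = 0.163823 rad; t = (φ − α) mod 2π = 0.857464 rad, q = (φ − β) mod 2π = 4.072360 rad → L = 1.51·(0.857464 + 11.799106 + 4.072360) = 1.51·16.728930 = 25.260685 m
RSL: p² = d² − 2 + 2cos(α−β) − 2d(sin α + sin β) = 136.617283; p = √p² = 11.688340; φ = atan2(cos α + cos β, d − sin α − sin β) − atan2(2, p) = -0.165347 rad; t = (α − φ) mod 2π = 5.754891 rad, q = (β − φ) mod 2π = 2.539995 rad → L = 1.51·(5.754891 + 11.688340 + 2.539995) = 1.51·19.983226 = 30.174671 m
RLR: c = (6 − d² + 2cos(α−β) + 2d(sin α − sin β))/8 = -21.209162, |c| > 1 → infeasible
LRL: c = (6 − d² + 2cos(α−β) − 2d(sin α − sin β))/8 = -13.267676, |c| > 1 → infeasible
Shortest: LSL with L = 20.765501 m ≈ 20.7655 m
Convert LSL to answer units (arcs ×180/π): t = 0.553818·180/π = 31.7314°, p = ρ·p = 1.51·10.683698 = 16.1324 m, q = 2.514471·180/π = 144.0686°, L = 20.7655 m.

LSL: t = 31.7314°, p = 16.1324 m, q = 144.0686°, L = 20.7655 m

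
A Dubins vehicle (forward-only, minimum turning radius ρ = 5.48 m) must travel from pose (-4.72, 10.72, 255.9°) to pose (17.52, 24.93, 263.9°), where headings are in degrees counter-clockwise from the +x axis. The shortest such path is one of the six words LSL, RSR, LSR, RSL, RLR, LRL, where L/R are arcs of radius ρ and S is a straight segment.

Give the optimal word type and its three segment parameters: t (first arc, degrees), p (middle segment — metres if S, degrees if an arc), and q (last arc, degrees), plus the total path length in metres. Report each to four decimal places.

Let ψ = atan2(Δy, Δx) = atan2(14.21, 22.24) = 32.5761° be the start→goal bearing.
Normalize: d = |goal − start| / ρ = 26.392076/5.48 = 4.816072, α = (θ_start − ψ) mod 360° = 223.3239° = 3.897738 rad, β = (θ_goal − ψ) mod 360° = 231.3239° = 4.037364 rad.
Common terms: sin α = -0.686122, cos α = -0.727486, sin β = -0.780691, cos β = -0.624917, cos(α−β) = 0.990268, d² = 23.194553. Work in radians in the unit-radius frame; every candidate has L = ρ·(t + p + q).
LSL: p² = 2 + d² − 2cos(α−β) + 2d(sin α − sin β) = 24.124922; p = √p² = 4.911713; φ = atan2(cos β − cos α, d + sin α − sin β) = 0.020884 rad; t = (φ − α) mod 2π = 2.406332 rad, q = (β − φ) mod 2π = 4.016480 rad → L = 5.48·(2.406332 + 4.911713 + 4.016480) = 5.48·11.334524 = 62.113193 m
RSR: p² = 2 + d² − 2cos(α−β) + 2d(sin β − sin α) = 22.303112; p = √p² = 4.722617; φ = atan2(cos α − cos β, d − sin α + sin β) = -0.021721 rad; t = (α − φ) mod 2π = 3.919458 rad, q = (φ − β) mod 2π = 2.224101 rad → L = 5.48·(3.919458 + 4.722617 + 2.224101) = 5.48·10.866176 = 59.546645 m
LSR: p² = d² − 2 + 2cos(α−β) + 2d(sin α + sin β) = 9.046531; p = √p² = 3.007745; φ = atan2(−cos α − cos β, d + sin α + sin β) − atan2(−2, p) = 0.970584 rad; t = (φ − α) mod 2π = 3.356032 rad, q = (φ − β) mod 2π = 3.216405 rad → L = 5.48·(3.356032 + 3.007745 + 3.216405) = 5.48·9.580183 = 52.499401 m
RSL: p² = d² − 2 + 2cos(α−β) − 2d(sin α + sin β) = 37.303647; p = √p² = 6.107671; φ = atan2(cos α + cos β, d − sin α − sin β) − atan2(2, p) = -0.528470 rad; t = (α − φ) mod 2π = 4.426207 rad, q = (β − φ) mod 2π = 4.565833 rad → L = 5.48·(4.426207 + 6.107671 + 4.565833) = 5.48·15.099712 = 82.746420 m
RLR: c = (6 − d² + 2cos(α−β) + 2d(sin α − sin β))/8 = -1.787889, |c| > 1 → infeasible
LRL: c = (6 − d² + 2cos(α−β) − 2d(sin α − sin β))/8 = -2.015615, |c| > 1 → infeasible
Shortest: LSR with L = 52.499401 m ≈ 52.4994 m
Convert LSR to answer units (arcs ×180/π): t = 3.356032·180/π = 192.2865°, p = ρ·p = 5.48·3.007745 = 16.4824 m, q = 3.216405·180/π = 184.2865°, L = 52.4994 m.

LSR: t = 192.2865°, p = 16.4824 m, q = 184.2865°, L = 52.4994 m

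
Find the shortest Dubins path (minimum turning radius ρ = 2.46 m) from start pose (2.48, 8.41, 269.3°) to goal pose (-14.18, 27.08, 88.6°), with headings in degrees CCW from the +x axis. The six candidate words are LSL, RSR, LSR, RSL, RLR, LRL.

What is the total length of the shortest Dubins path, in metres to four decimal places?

Let ψ = atan2(Δy, Δx) = atan2(18.67, -16.66) = 131.7438° be the start→goal bearing.
Normalize: d = |goal − start| / ρ = 25.022480/2.46 = 10.171740, α = (θ_start − ψ) mod 360° = 137.5562° = 2.400808 rad, β = (θ_goal − ψ) mod 360° = 316.8562° = 5.530183 rad.
Common terms: sin α = 0.674867, cos α = -0.737939, sin β = -0.683832, cos β = 0.729639, cos(α−β) = -0.999925, d² = 103.464290. Work in radians in the unit-radius frame; every candidate has L = ρ·(t + p + q).
LSL: p² = 2 + d² − 2cos(α−β) + 2d(sin α − sin β) = 135.104811; p = √p² = 11.623460; φ = atan2(cos β − cos α, d + sin α − sin β) = 0.126598 rad; t = (φ − α) mod 2π = 4.008975 rad, q = (β − φ) mod 2π = 5.403585 rad → L = 2.46·(4.008975 + 11.623460 + 5.403585) = 2.46·21.036020 = 51.748610 m
RSR: p² = 2 + d² − 2cos(α−β) + 2d(sin β − sin α) = 79.823472; p = √p² = 8.934398; φ = atan2(cos α − cos β, d − sin α + sin β) = -0.165009 rad; t = (α − φ) mod 2π = 2.565817 rad, q = (φ − β) mod 2π = 0.587992 rad → L = 2.46·(2.565817 + 8.934398 + 0.587992) = 2.46·12.088208 = 29.736992 m
LSR: p² = d² − 2 + 2cos(α−β) + 2d(sin α + sin β) = 99.282060; p = √p² = 9.964038; φ = atan2(−cos α − cos β, d + sin α + sin β) − atan2(−2, p) = 0.198906 rad; t = (φ − α) mod 2π = 4.081283 rad, q = (φ − β) mod 2π = 0.951908 rad → L = 2.46·(4.081283 + 9.964038 + 0.951908) = 2.46·14.997230 = 36.893185 m
RSL: p² = d² − 2 + 2cos(α−β) − 2d(sin α + sin β) = 99.646820; p = √p² = 9.982325; φ = atan2(cos α + cos β, d − sin α − sin β) − atan2(2, p) = -0.198551 rad; t = (α − φ) mod 2π = 2.599359 rad, q = (β − φ) mod 2π = 5.728735 rad → L = 2.46·(2.599359 + 9.982325 + 5.728735) = 2.46·18.310419 = 45.043632 m
RLR: c = (6 − d² + 2cos(α−β) + 2d(sin α − sin β))/8 = -8.977934, |c| > 1 → infeasible
LRL: c = (6 − d² + 2cos(α−β) − 2d(sin α − sin β))/8 = -15.888101, |c| > 1 → infeasible
Shortest: RSR with L = 29.736992 m ≈ 29.7370 m

29.7370 m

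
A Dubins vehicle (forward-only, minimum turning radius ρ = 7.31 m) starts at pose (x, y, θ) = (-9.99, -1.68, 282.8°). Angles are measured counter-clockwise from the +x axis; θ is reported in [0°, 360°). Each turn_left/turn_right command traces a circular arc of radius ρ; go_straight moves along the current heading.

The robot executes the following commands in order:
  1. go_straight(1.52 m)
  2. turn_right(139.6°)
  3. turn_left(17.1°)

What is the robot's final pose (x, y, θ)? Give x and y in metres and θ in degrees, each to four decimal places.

set_pose: (x, y, θ) = (-9.9900, -1.6800, 282.8000°), ρ = 7.31
go_straight(1.52): x += 1.52·cos θ, y += 1.52·sin θ → (-9.6532, -3.1622, 282.8000°)
turn_right(139.6°): centre at ρ to the right, rotate −139.6° → (-21.1605, -10.6351, 143.2000°)
turn_left(17.1°): centre at ρ to the left, rotate +17.1° → (-23.0751, -9.6063, 160.3000°)

(-23.0751, -9.6063, 160.3000°)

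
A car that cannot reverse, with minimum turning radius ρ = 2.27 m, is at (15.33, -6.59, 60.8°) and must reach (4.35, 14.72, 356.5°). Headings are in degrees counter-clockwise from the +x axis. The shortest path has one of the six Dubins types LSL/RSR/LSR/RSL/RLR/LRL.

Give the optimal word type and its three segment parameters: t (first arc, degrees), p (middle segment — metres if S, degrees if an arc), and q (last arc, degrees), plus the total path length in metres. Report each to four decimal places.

LSR: t = 69.2287°, p = 19.6113 m, q = 133.5287°, L = 27.6443 m

Let ψ = atan2(Δy, Δx) = atan2(21.31, -10.98) = 117.2598° be the start→goal bearing.
Normalize: d = |goal − start| / ρ = 23.972411/2.27 = 10.560534, α = (θ_start − ψ) mod 360° = 303.5402° = 5.297775 rad, β = (θ_goal − ψ) mod 360° = 239.2402° = 4.175529 rad.
Common terms: sin α = -0.833499, cos α = 0.552521, sin β = -0.859319, cos β = -0.511441, cos(α−β) = 0.433659, d² = 111.524869. Work in radians in the unit-radius frame; every candidate has L = ρ·(t + p + q).
LSL: p² = 2 + d² − 2cos(α−β) + 2d(sin α − sin β) = 113.202896; p = √p² = 10.639685; φ = atan2(cos β − cos α, d + sin α − sin β) = -0.100167 rad; t = (φ − α) mod 2π = 0.885243 rad, q = (β − φ) mod 2π = 4.275695 rad → L = 2.27·(0.885243 + 10.639685 + 4.275695) = 2.27·15.800624 = 35.867415 m
RSR: p² = 2 + d² − 2cos(α−β) + 2d(sin β − sin α) = 112.112207; p = √p² = 10.588305; φ = atan2(cos α − cos β, d − sin α + sin β) = 0.100655 rad; t = (α − φ) mod 2π = 5.197121 rad, q = (φ − β) mod 2π = 2.208311 rad → L = 2.27·(5.197121 + 10.588305 + 2.208311) = 2.27·17.993737 = 40.845783 m
LSR: p² = d² − 2 + 2cos(α−β) + 2d(sin α + sin β) = 74.638079; p = √p² = 8.639333; φ = atan2(−cos α − cos β, d + sin α + sin β) − atan2(−2, p) = 0.222859 rad; t = (φ − α) mod 2π = 1.208269 rad, q = (φ − β) mod 2π = 2.330516 rad → L = 2.27·(1.208269 + 8.639333 + 2.330516) = 2.27·12.178119 = 27.644329 m
RSL: p² = d² − 2 + 2cos(α−β) − 2d(sin α + sin β) = 146.146296; p = √p² = 12.089098; φ = atan2(cos α + cos β, d − sin α − sin β) − atan2(2, p) = -0.160601 rad; t = (α − φ) mod 2π = 5.458376 rad, q = (β − φ) mod 2π = 4.336129 rad → L = 2.27·(5.458376 + 12.089098 + 4.336129) = 2.27·21.883603 = 49.675780 m
RLR: c = (6 − d² + 2cos(α−β) + 2d(sin α − sin β))/8 = -13.014026, |c| > 1 → infeasible
LRL: c = (6 − d² + 2cos(α−β) − 2d(sin α − sin β))/8 = -13.150362, |c| > 1 → infeasible
Shortest: LSR with L = 27.644329 m ≈ 27.6443 m
Convert LSR to answer units (arcs ×180/π): t = 1.208269·180/π = 69.2287°, p = ρ·p = 2.27·8.639333 = 19.6113 m, q = 2.330516·180/π = 133.5287°, L = 27.6443 m.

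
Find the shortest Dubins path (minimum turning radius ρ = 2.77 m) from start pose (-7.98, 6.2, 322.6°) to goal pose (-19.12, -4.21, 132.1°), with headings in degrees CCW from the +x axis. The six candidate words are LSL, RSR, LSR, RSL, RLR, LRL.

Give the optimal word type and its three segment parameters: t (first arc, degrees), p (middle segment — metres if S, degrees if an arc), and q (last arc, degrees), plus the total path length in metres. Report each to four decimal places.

RSR: t = 101.9650°, p = 9.7543 m, q = 88.5350°, L = 18.9642 m

Let ψ = atan2(Δy, Δx) = atan2(-10.41, -11.14) = -136.9401° be the start→goal bearing.
Normalize: d = |goal − start| / ρ = 15.246891/2.77 = 5.504293, α = (θ_start − ψ) mod 360° = 99.5401° = 1.737303 rad, β = (θ_goal − ψ) mod 360° = 269.0401° = 4.695636 rad.
Common terms: sin α = 0.986170, cos α = -0.165738, sin β = -0.999860, cos β = -0.016752, cos(α−β) = -0.983255, d² = 30.297241. Work in radians in the unit-radius frame; every candidate has L = ρ·(t + p + q).
LSL: p² = 2 + d² − 2cos(α−β) + 2d(sin α − sin β) = 56.127126; p = √p² = 7.491804; φ = atan2(cos β − cos α, d + sin α − sin β) = 0.019888 rad; t = (φ − α) mod 2π = 4.565770 rad, q = (β − φ) mod 2π = 4.675748 rad → L = 2.77·(4.565770 + 7.491804 + 4.675748) = 2.77·16.733322 = 46.351303 m
RSR: p² = 2 + d² − 2cos(α−β) + 2d(sin β − sin α) = 12.400375; p = √p² = 3.521417; φ = atan2(cos α − cos β, d − sin α + sin β) = -0.042321 rad; t = (α − φ) mod 2π = 1.779624 rad, q = (φ − β) mod 2π = 1.545228 rad → L = 2.77·(1.779624 + 3.521417 + 1.545228) = 2.77·6.846269 = 18.964165 m
LSR: p² = d² − 2 + 2cos(α−β) + 2d(sin α + sin β) = 26.180024; p = √p² = 5.116642; φ = atan2(−cos α − cos β, d + sin α + sin β) − atan2(−2, p) = 0.405845 rad; t = (φ − α) mod 2π = 4.951728 rad, q = (φ − β) mod 2π = 1.993395 rad → L = 2.77·(4.951728 + 5.116642 + 1.993395) = 2.77·12.061764 = 33.411087 m
RSL: p² = d² − 2 + 2cos(α−β) − 2d(sin α + sin β) = 26.481438; p = √p² = 5.146012; φ = atan2(cos α + cos β, d − sin α − sin β) − atan2(2, p) = -0.403744 rad; t = (α − φ) mod 2π = 2.141047 rad, q = (β − φ) mod 2π = 5.099380 rad → L = 2.77·(2.141047 + 5.146012 + 5.099380) = 2.77·12.386439 = 34.310437 m
RLR: c = (6 − d² + 2cos(α−β) + 2d(sin α − sin β))/8 = -0.550047; p = 2π − arccos c = 4.129969 rad; φ = atan2(cos α − cos β, d − sin α + sin β) = -0.042321 rad; t = (α − φ + p/2) mod 2π = 3.844609 rad, q = (α − β − t + p) mod 2π = 3.610212 rad → L = 2.77·(3.844609 + 4.129969 + 3.610212) = 2.77·11.584789 = 32.089867 m
LRL: c = (6 − d² + 2cos(α−β) − 2d(sin α − sin β))/8 = -6.015891, |c| > 1 → infeasible
Shortest: RSR with L = 18.964165 m ≈ 18.9642 m
Convert RSR to answer units (arcs ×180/π): t = 1.779624·180/π = 101.9650°, p = ρ·p = 2.77·3.521417 = 9.7543 m, q = 1.545228·180/π = 88.5350°, L = 18.9642 m.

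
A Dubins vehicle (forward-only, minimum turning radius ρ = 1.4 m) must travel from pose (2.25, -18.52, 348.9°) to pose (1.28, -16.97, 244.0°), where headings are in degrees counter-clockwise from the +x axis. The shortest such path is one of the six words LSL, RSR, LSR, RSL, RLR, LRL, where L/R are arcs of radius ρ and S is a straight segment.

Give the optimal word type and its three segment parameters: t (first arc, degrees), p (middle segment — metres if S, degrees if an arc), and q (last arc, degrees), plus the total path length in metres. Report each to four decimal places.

RLR: t = 3.6999°, p = 267.5476°, q = 8.7477°, L = 6.8416 m

Let ψ = atan2(Δy, Δx) = atan2(1.55, -0.97) = 122.0386° be the start→goal bearing.
Normalize: d = |goal − start| / ρ = 1.828497/1.4 = 1.306069, α = (θ_start − ψ) mod 360° = 226.8614° = 3.959478 rad, β = (θ_goal − ψ) mod 360° = 121.9614° = 2.128628 rad.
Common terms: sin α = -0.729702, cos α = -0.683766, sin β = 0.848405, cos β = -0.529348, cos(α−β) = -0.257133, d² = 1.705816. Work in radians in the unit-radius frame; every candidate has L = ρ·(t + p + q).
LSL: p² = 2 + d² − 2cos(α−β) + 2d(sin α − sin β) = 0.097849; p = √p² = 0.312809; φ = atan2(cos β − cos α, d + sin α − sin β) = 2.625312 rad; t = (φ − α) mod 2π = 4.949019 rad, q = (β − φ) mod 2π = 5.786501 rad → L = 1.4·(4.949019 + 0.312809 + 5.786501) = 1.4·11.048329 = 15.467661 m
RSR: p² = 2 + d² − 2cos(α−β) + 2d(sin β − sin α) = 8.342315; p = √p² = 2.888307; φ = atan2(cos α − cos β, d − sin α + sin β) = -0.053489 rad; t = (α − φ) mod 2π = 4.012967 rad, q = (φ − β) mod 2π = 4.101069 rad → L = 1.4·(4.012967 + 2.888307 + 4.101069) = 1.4·11.002342 = 15.403279 m
LSR: p² = d² − 2 + 2cos(α−β) + 2d(sin α + sin β) = -0.498380 < 0 → infeasible
RSL: p² = d² − 2 + 2cos(α−β) − 2d(sin α + sin β) = -1.118518 < 0 → infeasible
RLR: c = (6 − d² + 2cos(α−β) + 2d(sin α − sin β))/8 = -0.042789; p = 2π − arccos c = 4.669587 rad; φ = atan2(cos α − cos β, d − sin α + sin β) = -0.053489 rad; t = (α − φ + p/2) mod 2π = 0.064575 rad, q = (α − β − t + p) mod 2π = 0.152677 rad → L = 1.4·(0.064575 + 4.669587 + 0.152677) = 1.4·4.886838 = 6.841574 m
LRL: c = (6 − d² + 2cos(α−β) − 2d(sin α − sin β))/8 = 0.987769; p = 2π − arccos c = 6.126621 rad; φ = atan2(cos β − cos α, d + sin α − sin β) = 2.625312 rad; t = (φ − α + p/2) mod 2π = 1.729144 rad, q = (β − α − t + p) mod 2π = 2.566626 rad → L = 1.4·(1.729144 + 6.126621 + 2.566626) = 1.4·10.422392 = 14.591348 m
Shortest: RLR with L = 6.841574 m ≈ 6.8416 m
Convert RLR to answer units (arcs ×180/π): t = 0.064575·180/π = 3.6999°, p = 4.669587·180/π = 267.5476°, q = 0.152677·180/π = 8.7477°, L = 6.8416 m.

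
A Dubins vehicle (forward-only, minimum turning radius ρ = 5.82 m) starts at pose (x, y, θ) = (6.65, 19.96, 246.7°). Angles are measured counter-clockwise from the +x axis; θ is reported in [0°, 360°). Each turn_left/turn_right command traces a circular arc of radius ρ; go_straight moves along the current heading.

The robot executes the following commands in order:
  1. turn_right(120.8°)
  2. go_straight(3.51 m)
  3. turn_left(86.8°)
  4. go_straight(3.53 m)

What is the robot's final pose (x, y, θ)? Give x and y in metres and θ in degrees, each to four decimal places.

set_pose: (x, y, θ) = (6.6500, 19.9600, 246.7000°), ρ = 5.82
turn_right(120.8°): centre at ρ to the right, rotate −120.8° → (-3.4098, 18.8494, 125.9000°)
go_straight(3.51): x += 3.51·cos θ, y += 3.51·sin θ → (-5.4680, 21.6926, 125.9000°)
turn_left(86.8°): centre at ρ to the left, rotate +86.8° → (-13.3266, 23.1775, 212.7000°)
go_straight(3.53): x += 3.53·cos θ, y += 3.53·sin θ → (-16.2971, 21.2705, 212.7000°)

(-16.2971, 21.2705, 212.7000°)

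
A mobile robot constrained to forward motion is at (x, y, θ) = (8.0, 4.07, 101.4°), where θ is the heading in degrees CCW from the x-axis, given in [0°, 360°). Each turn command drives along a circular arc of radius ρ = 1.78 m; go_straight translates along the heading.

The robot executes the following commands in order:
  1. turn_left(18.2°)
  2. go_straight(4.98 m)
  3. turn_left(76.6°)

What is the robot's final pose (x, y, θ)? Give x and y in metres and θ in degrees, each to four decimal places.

set_pose: (x, y, θ) = (8.0000, 4.0700, 101.4000°), ρ = 1.78
turn_left(18.2°): centre at ρ to the left, rotate +18.2° → (7.8028, 4.5974, 119.6000°)
go_straight(4.98): x += 4.98·cos θ, y += 4.98·sin θ → (5.3430, 8.9275, 119.6000°)
turn_left(76.6°): centre at ρ to the left, rotate +76.6° → (3.2987, 9.7576, 196.2000°)

(3.2987, 9.7576, 196.2000°)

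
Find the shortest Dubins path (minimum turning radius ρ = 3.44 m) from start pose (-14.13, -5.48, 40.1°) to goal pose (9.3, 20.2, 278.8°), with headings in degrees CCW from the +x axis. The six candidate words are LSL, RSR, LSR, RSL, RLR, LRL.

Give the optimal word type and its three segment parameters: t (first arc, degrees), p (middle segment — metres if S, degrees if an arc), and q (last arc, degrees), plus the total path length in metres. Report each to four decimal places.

LSR: t = 17.8057°, p = 30.9002 m, q = 139.1057°, L = 40.3210 m

Let ψ = atan2(Δy, Δx) = atan2(25.68, 23.43) = 47.6232° be the start→goal bearing.
Normalize: d = |goal − start| / ρ = 34.762441/3.44 = 10.105361, α = (θ_start − ψ) mod 360° = 352.4768° = 6.151881 rad, β = (θ_goal − ψ) mod 360° = 231.1768° = 4.034796 rad.
Common terms: sin α = -0.130928, cos α = 0.991392, sin β = -0.779084, cos β = -0.626919, cos(α−β) = -0.519519, d² = 102.118316. Work in radians in the unit-radius frame; every candidate has L = ρ·(t + p + q).
LSL: p² = 2 + d² − 2cos(α−β) + 2d(sin α − sin β) = 118.257065; p = √p² = 10.874606; φ = atan2(cos β − cos α, d + sin α − sin β) = -0.149370 rad; t = (φ − α) mod 2π = 6.265119 rad, q = (β − φ) mod 2π = 4.184167 rad → L = 3.44·(6.265119 + 10.874606 + 4.184167) = 3.44·21.323893 = 73.354191 m
RSR: p² = 2 + d² − 2cos(α−β) + 2d(sin β − sin α) = 92.057643; p = √p² = 9.594667; φ = atan2(cos α − cos β, d − sin α + sin β) = 0.169478 rad; t = (α − φ) mod 2π = 5.982403 rad, q = (φ − β) mod 2π = 2.417867 rad → L = 3.44·(5.982403 + 9.594667 + 2.417867) = 3.44·17.994937 = 61.902584 m
LSR: p² = d² − 2 + 2cos(α−β) + 2d(sin α + sin β) = 80.687282; p = √p² = 8.982610; φ = atan2(−cos α − cos β, d + sin α + sin β) − atan2(−2, p) = 0.179463 rad; t = (φ − α) mod 2π = 0.310768 rad, q = (φ − β) mod 2π = 2.427852 rad → L = 3.44·(0.310768 + 8.982610 + 2.427852) = 3.44·11.721230 = 40.321030 m
RSL: p² = d² − 2 + 2cos(α−β) − 2d(sin α + sin β) = 117.471273; p = √p² = 10.838417; φ = atan2(cos α + cos β, d − sin α − sin β) − atan2(2, p) = -0.149401 rad; t = (α − φ) mod 2π = 0.018096 rad, q = (β − φ) mod 2π = 4.184197 rad → L = 3.44·(0.018096 + 10.838417 + 4.184197) = 3.44·15.040709 = 51.740040 m
RLR: c = (6 − d² + 2cos(α−β) + 2d(sin α − sin β))/8 = -10.507205, |c| > 1 → infeasible
LRL: c = (6 − d² + 2cos(α−β) − 2d(sin α − sin β))/8 = -13.782133, |c| > 1 → infeasible
Shortest: LSR with L = 40.321030 m ≈ 40.3210 m
Convert LSR to answer units (arcs ×180/π): t = 0.310768·180/π = 17.8057°, p = ρ·p = 3.44·8.982610 = 30.9002 m, q = 2.427852·180/π = 139.1057°, L = 40.3210 m.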